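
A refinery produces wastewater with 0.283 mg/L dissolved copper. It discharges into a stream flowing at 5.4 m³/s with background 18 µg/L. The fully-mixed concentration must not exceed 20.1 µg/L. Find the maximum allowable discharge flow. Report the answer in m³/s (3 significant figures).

18 µg/L = 0.018 mg/L.
20.1 µg/L = 0.0201 mg/L.
Mass balance at complete mixing: C_std·(Q_w + Q_r) = Q_w·C_e + Q_r·C_b.
Rearranging, Q_w = Q_r·(C_std − C_b)/(C_e − C_std) = 5.4·(0.0201 − 0.018) / (0.283 − 0.0201) = 0.04313 m³/s.

0.0431 m³/s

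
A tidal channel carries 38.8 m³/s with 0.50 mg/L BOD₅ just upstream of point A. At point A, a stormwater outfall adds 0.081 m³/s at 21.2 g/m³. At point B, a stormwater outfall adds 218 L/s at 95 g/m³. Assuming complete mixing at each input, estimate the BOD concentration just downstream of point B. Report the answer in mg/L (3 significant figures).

1.07 mg/L

After input A: C = (38.8·0.5 + 0.081·21.2) / 38.88 = 0.5431 mg/L.
218 L/s = 0.218 m³/s.
After input B: C = (38.88·0.5431 + 0.218·95) / 39.1 = 1.07 mg/L.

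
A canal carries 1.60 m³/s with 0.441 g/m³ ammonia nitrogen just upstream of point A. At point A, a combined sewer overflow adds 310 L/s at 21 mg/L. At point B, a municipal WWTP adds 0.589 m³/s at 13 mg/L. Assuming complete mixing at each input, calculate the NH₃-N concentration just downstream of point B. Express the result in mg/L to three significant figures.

5.95 mg/L

310 L/s = 0.31 m³/s.
After input A: C = (1.6·0.441 + 0.31·21) / 1.91 = 3.778 mg/L.
After input B: C = (1.91·3.778 + 0.589·13) / 2.499 = 5.951 mg/L.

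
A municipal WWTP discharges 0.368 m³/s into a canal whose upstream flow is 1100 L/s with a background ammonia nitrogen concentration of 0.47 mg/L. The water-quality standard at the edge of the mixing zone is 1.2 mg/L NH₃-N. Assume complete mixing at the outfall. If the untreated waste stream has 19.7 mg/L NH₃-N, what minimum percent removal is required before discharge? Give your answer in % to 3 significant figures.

82.8 %

1100 L/s = 1.1 m³/s.
Mass balance: 1.2·1.468 = 0.368·Cₑ + 1.1·0.47.
Cₑ = (1.762 − 0.517) / 0.368 = 3.382 mg/L.
Required removal = 1 − 3.382/19.7 = 82.83 %.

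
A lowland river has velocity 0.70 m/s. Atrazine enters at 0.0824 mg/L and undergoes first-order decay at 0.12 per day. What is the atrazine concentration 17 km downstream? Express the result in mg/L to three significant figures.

Travel time t = 17 km / 0.70 m/s = 1.7e+04/0.70 = 2.429e+04 s = 0.2811 d.
First-order decay: C = 0.0824·exp(−0.12·0.2811) = 0.0824·0.9668 = 0.07967 mg/L.

0.0797 mg/L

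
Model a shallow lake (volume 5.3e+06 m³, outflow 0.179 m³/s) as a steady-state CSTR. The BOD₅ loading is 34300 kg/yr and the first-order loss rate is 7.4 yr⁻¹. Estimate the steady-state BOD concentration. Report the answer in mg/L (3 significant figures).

Outflow Q = 0.179 m³/s × 3.156e+07 s/yr = 5.649e+06 m³/yr.
Steady-state CSTR mass balance: W = Q·C + k·V·C, so C = W/(Q + kV).
Q + kV = 5.649e+06 + 7.4·5.3e+06 = 4.487e+07 m³/yr.
C = 34300/4.487e+07 = 0.0007645 kg/m³ = 0.7645 mg/L.

0.764 mg/L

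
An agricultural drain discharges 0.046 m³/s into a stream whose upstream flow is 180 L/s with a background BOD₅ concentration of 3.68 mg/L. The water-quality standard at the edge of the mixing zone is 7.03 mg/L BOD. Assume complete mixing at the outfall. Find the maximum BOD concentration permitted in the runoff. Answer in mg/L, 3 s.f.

20.1 mg/L

180 L/s = 0.18 m³/s.
Mass balance: 7.03·0.226 = 0.046·Cₑ + 0.18·3.68.
Cₑ = (1.589 − 0.6624) / 0.046 = 20.14 mg/L.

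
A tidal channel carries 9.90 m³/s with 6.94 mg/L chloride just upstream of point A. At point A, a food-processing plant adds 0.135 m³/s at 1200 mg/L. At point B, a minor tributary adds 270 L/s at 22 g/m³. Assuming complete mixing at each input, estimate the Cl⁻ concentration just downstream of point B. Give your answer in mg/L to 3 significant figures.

23.0 mg/L

After input A: C = (9.9·6.94 + 0.135·1200) / 10.04 = 22.99 mg/L.
270 L/s = 0.27 m³/s.
After input B: C = (10.04·22.99 + 0.27·22) / 10.3 = 22.96 mg/L.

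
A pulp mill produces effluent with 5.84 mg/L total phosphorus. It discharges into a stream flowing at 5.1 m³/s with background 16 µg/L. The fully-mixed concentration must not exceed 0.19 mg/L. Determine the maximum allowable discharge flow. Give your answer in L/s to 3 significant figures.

16 µg/L = 0.016 mg/L.
Mass balance at complete mixing: C_std·(Q_w + Q_r) = Q_w·C_e + Q_r·C_b.
Rearranging, Q_w = Q_r·(C_std − C_b)/(C_e − C_std) = 5.1·(0.19 − 0.016) / (5.84 − 0.19) = 0.1571 m³/s.
= 157.1 L/s.

157 L/s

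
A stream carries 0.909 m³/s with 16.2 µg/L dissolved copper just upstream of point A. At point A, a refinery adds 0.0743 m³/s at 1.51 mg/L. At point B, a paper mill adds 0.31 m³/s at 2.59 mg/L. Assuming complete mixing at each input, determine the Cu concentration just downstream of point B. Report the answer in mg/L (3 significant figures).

0.719 mg/L

16.2 µg/L = 0.0162 mg/L.
After input A: C = (0.909·0.0162 + 0.0743·1.51) / 0.9833 = 0.1291 mg/L.
After input B: C = (0.9833·0.1291 + 0.31·2.59) / 1.293 = 0.719 mg/L.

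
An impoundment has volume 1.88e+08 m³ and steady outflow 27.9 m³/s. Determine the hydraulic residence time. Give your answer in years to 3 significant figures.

Q = 27.9 m³/s × 3.156e+07 s/yr = 8.805e+08 m³/yr.
Hydraulic residence time τ = V/Q = 1.88e+08/8.805e+08 = 0.2135 yr.

0.214 yr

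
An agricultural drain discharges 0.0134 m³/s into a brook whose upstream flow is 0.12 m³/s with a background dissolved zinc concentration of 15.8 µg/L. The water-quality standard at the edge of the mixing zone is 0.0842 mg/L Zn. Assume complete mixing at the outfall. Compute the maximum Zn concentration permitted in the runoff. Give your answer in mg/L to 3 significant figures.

15.8 µg/L = 0.0158 mg/L.
Mass balance: 0.0842·0.1334 = 0.0134·Cₑ + 0.12·0.0158.
Cₑ = (0.01123 − 0.001896) / 0.0134 = 0.6967 mg/L.

0.697 mg/L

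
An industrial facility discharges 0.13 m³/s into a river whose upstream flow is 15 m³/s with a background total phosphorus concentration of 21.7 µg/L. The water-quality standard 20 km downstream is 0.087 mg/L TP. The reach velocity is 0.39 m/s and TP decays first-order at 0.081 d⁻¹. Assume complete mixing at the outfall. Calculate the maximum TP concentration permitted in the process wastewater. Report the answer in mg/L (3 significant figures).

8.12 mg/L

21.7 µg/L = 0.0217 mg/L.
Travel time to the compliance point: t = 2e+04/0.39 = 5.128e+04 s = 0.5935 d; decay factor exp(−0.081·0.5935) = 0.9531.
So the concentration just after mixing may be at most 0.087/0.9531 = 0.09128 mg/L.
Mass balance: 0.09128·15.13 = 0.13·Cₑ + 15·0.0217.
Cₑ = (1.381 − 0.3255) / 0.13 = 8.12 mg/L.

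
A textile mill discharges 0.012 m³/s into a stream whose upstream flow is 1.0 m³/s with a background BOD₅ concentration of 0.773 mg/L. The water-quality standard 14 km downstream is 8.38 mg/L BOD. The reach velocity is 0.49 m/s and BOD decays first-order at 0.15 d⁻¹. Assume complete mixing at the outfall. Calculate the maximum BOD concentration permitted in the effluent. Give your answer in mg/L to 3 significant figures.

678 mg/L

Travel time to the compliance point: t = 1.4e+04/0.49 = 2.857e+04 s = 0.3307 d; decay factor exp(−0.15·0.3307) = 0.9516.
So the concentration just after mixing may be at most 8.38/0.9516 = 8.806 mg/L.
Mass balance: 8.806·1.012 = 0.012·Cₑ + 1·0.773.
Cₑ = (8.912 − 0.773) / 0.012 = 678.2 mg/L.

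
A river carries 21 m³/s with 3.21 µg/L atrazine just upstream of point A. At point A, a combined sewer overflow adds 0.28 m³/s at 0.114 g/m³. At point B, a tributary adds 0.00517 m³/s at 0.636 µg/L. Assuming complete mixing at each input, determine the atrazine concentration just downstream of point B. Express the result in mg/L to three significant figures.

0.00467 mg/L

3.21 µg/L = 0.00321 mg/L.
After input A: C = (21·0.00321 + 0.28·0.114) / 21.28 = 0.004668 mg/L.
0.636 µg/L = 0.000636 mg/L.
After input B: C = (21.28·0.004668 + 0.00517·0.000636) / 21.29 = 0.004667 mg/L.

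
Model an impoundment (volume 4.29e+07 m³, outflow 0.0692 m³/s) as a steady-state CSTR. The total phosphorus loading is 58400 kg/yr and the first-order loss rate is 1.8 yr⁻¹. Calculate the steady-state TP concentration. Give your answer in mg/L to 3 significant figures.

Outflow Q = 0.0692 m³/s × 3.156e+07 s/yr = 2.184e+06 m³/yr.
Steady-state CSTR mass balance: W = Q·C + k·V·C, so C = W/(Q + kV).
Q + kV = 2.184e+06 + 1.8·4.29e+07 = 7.94e+07 m³/yr.
C = 58400/7.94e+07 = 0.0007355 kg/m³ = 0.7355 mg/L.

0.735 mg/L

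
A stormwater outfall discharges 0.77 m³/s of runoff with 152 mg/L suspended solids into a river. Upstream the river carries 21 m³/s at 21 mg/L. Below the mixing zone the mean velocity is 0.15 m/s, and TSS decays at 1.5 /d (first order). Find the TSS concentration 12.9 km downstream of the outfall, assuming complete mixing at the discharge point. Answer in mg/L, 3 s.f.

After complete mixing, C₀ = (0.77·152 + 21·21) / 21.77 = 25.63 mg/L.
Travel time t = 1.29e+04 m / 0.15 m/s = 8.6e+04 s = 0.9954 d.
C = 25.63·exp(−1.5·0.9954) = 25.63·0.2247 = 5.759 mg/L.

5.76 mg/L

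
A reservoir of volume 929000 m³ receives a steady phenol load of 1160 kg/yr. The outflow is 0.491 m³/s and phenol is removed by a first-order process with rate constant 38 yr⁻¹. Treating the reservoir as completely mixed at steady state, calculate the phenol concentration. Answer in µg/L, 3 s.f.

22.8 µg/L

Outflow Q = 0.491 m³/s × 3.156e+07 s/yr = 1.549e+07 m³/yr.
Steady-state CSTR mass balance: W = Q·C + k·V·C, so C = W/(Q + kV).
Q + kV = 1.549e+07 + 38·929000 = 5.08e+07 m³/yr.
C = 1160/5.08e+07 = 2.284e-05 kg/m³ = 0.02284 mg/L = 22.84 µg/L.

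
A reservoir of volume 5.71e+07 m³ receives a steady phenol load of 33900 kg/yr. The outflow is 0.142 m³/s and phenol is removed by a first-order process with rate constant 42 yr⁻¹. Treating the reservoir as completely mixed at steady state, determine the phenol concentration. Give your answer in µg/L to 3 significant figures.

Outflow Q = 0.142 m³/s × 3.156e+07 s/yr = 4.481e+06 m³/yr.
Steady-state CSTR mass balance: W = Q·C + k·V·C, so C = W/(Q + kV).
Q + kV = 4.481e+06 + 42·5.71e+07 = 2.403e+09 m³/yr.
C = 33900/2.403e+09 = 1.411e-05 kg/m³ = 0.01411 mg/L = 14.11 µg/L.

14.1 µg/L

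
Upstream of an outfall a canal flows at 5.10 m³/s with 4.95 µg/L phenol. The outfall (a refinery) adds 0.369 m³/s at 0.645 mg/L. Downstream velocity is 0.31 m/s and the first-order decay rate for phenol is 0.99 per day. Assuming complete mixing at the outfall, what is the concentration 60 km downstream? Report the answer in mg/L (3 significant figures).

4.95 µg/L = 0.00495 mg/L.
After complete mixing, C₀ = (0.369·0.645 + 5.1·0.00495) / 5.469 = 0.04813 mg/L.
Travel time t = 6e+04 m / 0.31 m/s = 1.935e+05 s = 2.24 d.
C = 0.04813·exp(−0.99·2.24) = 0.04813·0.1089 = 0.00524 mg/L.

0.00524 mg/L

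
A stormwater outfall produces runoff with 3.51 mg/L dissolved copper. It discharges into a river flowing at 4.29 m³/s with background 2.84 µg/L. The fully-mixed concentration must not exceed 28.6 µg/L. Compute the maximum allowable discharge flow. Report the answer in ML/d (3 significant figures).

2.84 µg/L = 0.00284 mg/L.
28.6 µg/L = 0.0286 mg/L.
Mass balance at complete mixing: C_std·(Q_w + Q_r) = Q_w·C_e + Q_r·C_b.
Rearranging, Q_w = Q_r·(C_std − C_b)/(C_e − C_std) = 4.29·(0.0286 − 0.00284) / (3.51 − 0.0286) = 0.03174 m³/s.
= 2.743 ML/d.

2.74 ML/d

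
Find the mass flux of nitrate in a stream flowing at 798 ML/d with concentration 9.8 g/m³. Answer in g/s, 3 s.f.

798 ML/d = 9.236 m³/s.
Mass flux = Q·C = 9.236 m³/s × 9.8 g/m³ = 90.51 g/s.

90.5 g/s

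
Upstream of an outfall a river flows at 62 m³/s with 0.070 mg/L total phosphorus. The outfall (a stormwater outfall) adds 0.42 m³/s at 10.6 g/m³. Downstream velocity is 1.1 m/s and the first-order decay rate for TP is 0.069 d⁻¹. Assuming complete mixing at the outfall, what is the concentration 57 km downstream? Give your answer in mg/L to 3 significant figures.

0.135 mg/L

After complete mixing, C₀ = (0.42·10.6 + 62·0.07) / 62.42 = 0.1409 mg/L.
Travel time t = 5.7e+04 m / 1.1 m/s = 5.182e+04 s = 0.5997 d.
C = 0.1409·exp(−0.069·0.5997) = 0.1409·0.9595 = 0.1351 mg/L.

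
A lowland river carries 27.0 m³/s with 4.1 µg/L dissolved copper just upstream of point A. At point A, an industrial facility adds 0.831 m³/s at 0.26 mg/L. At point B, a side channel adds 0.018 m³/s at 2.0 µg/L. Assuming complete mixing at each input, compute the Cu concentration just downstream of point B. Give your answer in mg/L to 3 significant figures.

0.0117 mg/L

4.1 µg/L = 0.0041 mg/L.
After input A: C = (27·0.0041 + 0.831·0.26) / 27.83 = 0.01174 mg/L.
2.0 µg/L = 0.002 mg/L.
After input B: C = (27.83·0.01174 + 0.018·0.002) / 27.85 = 0.01173 mg/L.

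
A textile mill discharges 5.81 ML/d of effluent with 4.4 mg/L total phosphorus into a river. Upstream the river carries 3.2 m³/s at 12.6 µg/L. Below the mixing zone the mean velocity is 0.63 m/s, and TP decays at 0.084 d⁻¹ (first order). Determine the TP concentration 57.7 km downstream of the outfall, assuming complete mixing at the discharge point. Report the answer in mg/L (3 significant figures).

5.81 ML/d = 0.06725 m³/s.
12.6 µg/L = 0.0126 mg/L.
After complete mixing, C₀ = (0.06725·4.4 + 3.2·0.0126) / 3.267 = 0.1029 mg/L.
Travel time t = 5.77e+04 m / 0.63 m/s = 9.159e+04 s = 1.06 d.
C = 0.1029·exp(−0.084·1.06) = 0.1029·0.9148 = 0.09413 mg/L.

0.0941 mg/L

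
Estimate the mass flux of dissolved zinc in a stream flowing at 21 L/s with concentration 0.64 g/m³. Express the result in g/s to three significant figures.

0.0134 g/s

21 L/s = 0.021 m³/s.
Mass flux = Q·C = 0.021 m³/s × 0.64 g/m³ = 0.01344 g/s.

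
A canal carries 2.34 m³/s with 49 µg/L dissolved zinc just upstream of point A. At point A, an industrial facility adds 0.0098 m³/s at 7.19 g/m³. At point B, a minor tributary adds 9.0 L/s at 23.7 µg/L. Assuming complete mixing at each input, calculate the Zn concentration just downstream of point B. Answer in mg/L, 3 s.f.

0.0786 mg/L

49 µg/L = 0.049 mg/L.
After input A: C = (2.34·0.049 + 0.0098·7.19) / 2.35 = 0.07878 mg/L.
9.0 L/s = 0.009 m³/s.
23.7 µg/L = 0.0237 mg/L.
After input B: C = (2.35·0.07878 + 0.009·0.0237) / 2.359 = 0.07857 mg/L.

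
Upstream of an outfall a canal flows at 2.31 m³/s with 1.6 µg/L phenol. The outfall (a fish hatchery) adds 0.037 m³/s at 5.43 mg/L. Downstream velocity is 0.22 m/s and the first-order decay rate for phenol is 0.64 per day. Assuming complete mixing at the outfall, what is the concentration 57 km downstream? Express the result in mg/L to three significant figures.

1.6 µg/L = 0.0016 mg/L.
After complete mixing, C₀ = (0.037·5.43 + 2.31·0.0016) / 2.347 = 0.08718 mg/L.
Travel time t = 5.7e+04 m / 0.22 m/s = 2.591e+05 s = 2.999 d.
C = 0.08718·exp(−0.64·2.999) = 0.08718·0.1467 = 0.01279 mg/L.

0.0128 mg/L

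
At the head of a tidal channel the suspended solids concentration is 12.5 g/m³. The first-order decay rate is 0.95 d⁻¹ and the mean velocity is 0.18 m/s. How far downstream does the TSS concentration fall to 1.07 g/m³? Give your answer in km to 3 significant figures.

40.2 km

From C = C₀·e^(−kt), t = ln(C₀/C)/k = ln(12.5/1.07)/0.95 = 2.458/0.95 = 2.587 d.
Distance = v·t = 0.18 m/s × 2.236e+05 s = 4.024e+04 m = 40.24 km.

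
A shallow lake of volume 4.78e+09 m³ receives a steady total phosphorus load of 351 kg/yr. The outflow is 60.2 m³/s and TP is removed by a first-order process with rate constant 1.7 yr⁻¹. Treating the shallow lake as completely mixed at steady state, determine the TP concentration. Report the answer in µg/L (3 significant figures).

Outflow Q = 60.2 m³/s × 3.156e+07 s/yr = 1.9e+09 m³/yr.
Steady-state CSTR mass balance: W = Q·C + k·V·C, so C = W/(Q + kV).
Q + kV = 1.9e+09 + 1.7·4.78e+09 = 1.003e+10 m³/yr.
C = 351/1.003e+10 = 3.501e-08 kg/m³ = 3.501e-05 mg/L = 0.03501 µg/L.

0.0350 µg/L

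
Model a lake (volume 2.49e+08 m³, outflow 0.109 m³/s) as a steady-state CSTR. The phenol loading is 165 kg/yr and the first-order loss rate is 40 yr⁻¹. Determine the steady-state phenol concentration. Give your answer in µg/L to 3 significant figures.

0.0166 µg/L

Outflow Q = 0.109 m³/s × 3.156e+07 s/yr = 3.44e+06 m³/yr.
Steady-state CSTR mass balance: W = Q·C + k·V·C, so C = W/(Q + kV).
Q + kV = 3.44e+06 + 40·2.49e+08 = 9.963e+09 m³/yr.
C = 165/9.963e+09 = 1.656e-08 kg/m³ = 1.656e-05 mg/L = 0.01656 µg/L.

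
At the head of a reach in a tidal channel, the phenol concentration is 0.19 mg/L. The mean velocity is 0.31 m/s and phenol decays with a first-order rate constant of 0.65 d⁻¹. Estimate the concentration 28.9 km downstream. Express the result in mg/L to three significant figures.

Travel time t = 28.9 km / 0.31 m/s = 2.89e+04/0.31 = 9.323e+04 s = 1.079 d.
First-order decay: C = 0.19·exp(−0.65·1.079) = 0.19·0.4959 = 0.09422 mg/L.

0.0942 mg/L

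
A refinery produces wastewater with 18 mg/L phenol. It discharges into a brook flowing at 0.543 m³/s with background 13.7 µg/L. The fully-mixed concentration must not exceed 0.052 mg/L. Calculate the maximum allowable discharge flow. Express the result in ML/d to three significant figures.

13.7 µg/L = 0.0137 mg/L.
Mass balance at complete mixing: C_std·(Q_w + Q_r) = Q_w·C_e + Q_r·C_b.
Rearranging, Q_w = Q_r·(C_std − C_b)/(C_e − C_std) = 0.543·(0.052 − 0.0137) / (18 − 0.052) = 0.001159 m³/s.
= 0.1001 ML/d.

0.100 ML/d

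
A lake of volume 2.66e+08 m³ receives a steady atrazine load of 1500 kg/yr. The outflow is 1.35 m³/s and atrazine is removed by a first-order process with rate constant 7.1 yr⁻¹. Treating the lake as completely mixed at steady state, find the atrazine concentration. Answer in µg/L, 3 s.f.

0.777 µg/L

Outflow Q = 1.35 m³/s × 3.156e+07 s/yr = 4.26e+07 m³/yr.
Steady-state CSTR mass balance: W = Q·C + k·V·C, so C = W/(Q + kV).
Q + kV = 4.26e+07 + 7.1·2.66e+08 = 1.931e+09 m³/yr.
C = 1500/1.931e+09 = 7.767e-07 kg/m³ = 0.0007767 mg/L = 0.7767 µg/L.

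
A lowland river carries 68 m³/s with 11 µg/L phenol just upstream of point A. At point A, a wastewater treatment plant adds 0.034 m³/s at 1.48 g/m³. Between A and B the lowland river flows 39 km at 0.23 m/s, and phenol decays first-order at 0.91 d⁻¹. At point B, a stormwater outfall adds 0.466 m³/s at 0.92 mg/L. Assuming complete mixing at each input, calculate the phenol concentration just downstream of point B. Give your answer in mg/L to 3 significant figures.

11 µg/L = 0.011 mg/L.
After input A: C = (68·0.011 + 0.034·1.48) / 68.03 = 0.01173 mg/L.
Over the 39 km reach to input B (t = 1.696e+05 s = 1.963 d), decay gives C = 0.01173·exp(−0.91·1.963) = 0.001967 mg/L.
After input B: C = (68.03·0.001967 + 0.466·0.92) / 68.5 = 0.008212 mg/L.

0.00821 mg/L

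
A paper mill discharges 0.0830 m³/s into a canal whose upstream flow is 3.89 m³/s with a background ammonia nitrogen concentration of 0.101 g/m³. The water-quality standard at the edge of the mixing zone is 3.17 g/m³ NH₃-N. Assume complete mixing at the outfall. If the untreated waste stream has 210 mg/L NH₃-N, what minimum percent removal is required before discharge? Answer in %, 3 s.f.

Mass balance: 3.17·3.973 = 0.083·Cₑ + 3.89·0.101.
Cₑ = (12.59 − 0.3929) / 0.083 = 147 mg/L.
Required removal = 1 − 147/210 = 30 %.

30.0 %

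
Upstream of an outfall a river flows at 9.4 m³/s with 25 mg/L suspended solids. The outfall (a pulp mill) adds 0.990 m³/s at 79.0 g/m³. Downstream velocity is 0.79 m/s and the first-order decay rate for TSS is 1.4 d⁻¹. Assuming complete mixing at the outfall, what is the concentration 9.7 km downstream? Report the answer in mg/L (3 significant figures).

24.7 mg/L

After complete mixing, C₀ = (0.99·79 + 9.4·25) / 10.39 = 30.15 mg/L.
Travel time t = 9700 m / 0.79 m/s = 1.228e+04 s = 0.1421 d.
C = 30.15·exp(−1.4·0.1421) = 30.15·0.8196 = 24.71 mg/L.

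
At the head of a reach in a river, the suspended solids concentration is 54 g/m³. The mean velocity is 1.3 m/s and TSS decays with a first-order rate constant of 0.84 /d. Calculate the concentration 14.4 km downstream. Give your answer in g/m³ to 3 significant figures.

48.5 g/m³

Travel time t = 14.4 km / 1.3 m/s = 1.44e+04/1.3 = 1.108e+04 s = 0.1282 d.
First-order decay: C = 54·exp(−0.84·0.1282) = 54·0.8979 = 48.49 g/m³.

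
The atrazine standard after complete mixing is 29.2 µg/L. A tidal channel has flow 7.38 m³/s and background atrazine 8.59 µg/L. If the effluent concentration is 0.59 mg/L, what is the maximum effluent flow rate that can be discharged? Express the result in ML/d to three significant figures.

8.59 µg/L = 0.00859 mg/L.
29.2 µg/L = 0.0292 mg/L.
Mass balance at complete mixing: C_std·(Q_w + Q_r) = Q_w·C_e + Q_r·C_b.
Rearranging, Q_w = Q_r·(C_std − C_b)/(C_e − C_std) = 7.38·(0.0292 − 0.00859) / (0.59 − 0.0292) = 0.2712 m³/s.
= 23.43 ML/d.

23.4 ML/d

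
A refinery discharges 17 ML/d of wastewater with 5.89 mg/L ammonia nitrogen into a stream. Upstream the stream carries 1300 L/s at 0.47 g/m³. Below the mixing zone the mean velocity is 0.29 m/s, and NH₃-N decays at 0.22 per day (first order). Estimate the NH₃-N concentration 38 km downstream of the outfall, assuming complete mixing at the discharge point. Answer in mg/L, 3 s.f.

0.847 mg/L

17 ML/d = 0.1968 m³/s.
1300 L/s = 1.3 m³/s.
After complete mixing, C₀ = (0.1968·5.89 + 1.3·0.47) / 1.497 = 1.182 mg/L.
Travel time t = 3.8e+04 m / 0.29 m/s = 1.31e+05 s = 1.517 d.
C = 1.182·exp(−0.22·1.517) = 1.182·0.7163 = 0.847 mg/L.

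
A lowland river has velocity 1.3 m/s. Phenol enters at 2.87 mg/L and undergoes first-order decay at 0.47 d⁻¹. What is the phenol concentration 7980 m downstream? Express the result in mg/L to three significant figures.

Travel time t = 7980 m / 1.3 m/s = 7980/1.3 = 6138 s = 0.07105 d.
First-order decay: C = 2.87·exp(−0.47·0.07105) = 2.87·0.9672 = 2.776 mg/L.

2.78 mg/L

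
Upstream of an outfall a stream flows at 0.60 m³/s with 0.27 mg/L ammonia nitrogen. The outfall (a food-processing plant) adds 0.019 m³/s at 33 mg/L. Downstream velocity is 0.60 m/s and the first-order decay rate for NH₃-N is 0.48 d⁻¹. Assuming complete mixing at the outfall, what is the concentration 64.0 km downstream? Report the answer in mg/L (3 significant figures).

After complete mixing, C₀ = (0.019·33 + 0.6·0.27) / 0.619 = 1.275 mg/L.
Travel time t = 6.4e+04 m / 0.60 m/s = 1.067e+05 s = 1.235 d.
C = 1.275·exp(−0.48·1.235) = 1.275·0.5529 = 0.7047 mg/L.

0.705 mg/L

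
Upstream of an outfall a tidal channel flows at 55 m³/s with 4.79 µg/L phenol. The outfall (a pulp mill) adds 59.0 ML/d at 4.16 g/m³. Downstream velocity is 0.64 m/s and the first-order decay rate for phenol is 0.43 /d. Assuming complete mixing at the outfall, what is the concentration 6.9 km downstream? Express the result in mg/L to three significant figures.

59.0 ML/d = 0.6829 m³/s.
4.79 µg/L = 0.00479 mg/L.
After complete mixing, C₀ = (0.6829·4.16 + 55·0.00479) / 55.68 = 0.05575 mg/L.
Travel time t = 6900 m / 0.64 m/s = 1.078e+04 s = 0.1248 d.
C = 0.05575·exp(−0.43·0.1248) = 0.05575·0.9478 = 0.05284 mg/L.

0.0528 mg/L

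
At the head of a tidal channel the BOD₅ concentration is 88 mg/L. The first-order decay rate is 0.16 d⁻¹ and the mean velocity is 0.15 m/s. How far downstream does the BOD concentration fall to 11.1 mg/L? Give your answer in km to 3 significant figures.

From C = C₀·e^(−kt), t = ln(C₀/C)/k = ln(88/11.1)/0.16 = 2.07/0.16 = 12.94 d.
Distance = v·t = 0.15 m/s × 1.118e+06 s = 1.677e+05 m = 167.7 km.

168 km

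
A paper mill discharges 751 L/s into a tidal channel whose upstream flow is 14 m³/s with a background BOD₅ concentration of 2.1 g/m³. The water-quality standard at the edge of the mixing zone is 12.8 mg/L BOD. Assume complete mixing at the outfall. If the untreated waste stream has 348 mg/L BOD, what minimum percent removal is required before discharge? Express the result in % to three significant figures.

751 L/s = 0.751 m³/s.
Mass balance: 12.8·14.75 = 0.751·Cₑ + 14·2.1.
Cₑ = (188.8 − 29.4) / 0.751 = 212.3 mg/L.
Required removal = 1 − 212.3/348 = 39 %.

39.0 %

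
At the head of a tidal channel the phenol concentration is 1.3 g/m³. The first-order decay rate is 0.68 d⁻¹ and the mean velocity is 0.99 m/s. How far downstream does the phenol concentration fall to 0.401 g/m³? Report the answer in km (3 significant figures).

148 km

From C = C₀·e^(−kt), t = ln(C₀/C)/k = ln(1.3/0.401)/0.68 = 1.176/0.68 = 1.73 d.
Distance = v·t = 0.99 m/s × 1.494e+05 s = 1.479e+05 m = 147.9 km.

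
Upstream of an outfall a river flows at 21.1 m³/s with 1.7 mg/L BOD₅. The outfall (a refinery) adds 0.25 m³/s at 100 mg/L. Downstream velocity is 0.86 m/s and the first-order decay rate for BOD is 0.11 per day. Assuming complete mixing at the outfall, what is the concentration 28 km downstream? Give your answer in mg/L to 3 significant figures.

2.74 mg/L

After complete mixing, C₀ = (0.25·100 + 21.1·1.7) / 21.35 = 2.851 mg/L.
Travel time t = 2.8e+04 m / 0.86 m/s = 3.256e+04 s = 0.3768 d.
C = 2.851·exp(−0.11·0.3768) = 2.851·0.9594 = 2.735 mg/L.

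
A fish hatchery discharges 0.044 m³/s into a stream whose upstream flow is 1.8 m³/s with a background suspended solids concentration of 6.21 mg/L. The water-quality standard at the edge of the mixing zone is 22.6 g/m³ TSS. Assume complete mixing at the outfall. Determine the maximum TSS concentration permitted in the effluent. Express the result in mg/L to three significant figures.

693 mg/L

Mass balance: 22.6·1.844 = 0.044·Cₑ + 1.8·6.21.
Cₑ = (41.67 − 11.18) / 0.044 = 693.1 mg/L.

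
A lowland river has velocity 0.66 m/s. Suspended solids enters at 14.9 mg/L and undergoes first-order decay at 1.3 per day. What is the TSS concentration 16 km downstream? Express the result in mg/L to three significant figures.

Travel time t = 16 km / 0.66 m/s = 1.6e+04/0.66 = 2.424e+04 s = 0.2806 d.
First-order decay: C = 14.9·exp(−1.3·0.2806) = 14.9·0.6944 = 10.35 mg/L.

10.3 mg/L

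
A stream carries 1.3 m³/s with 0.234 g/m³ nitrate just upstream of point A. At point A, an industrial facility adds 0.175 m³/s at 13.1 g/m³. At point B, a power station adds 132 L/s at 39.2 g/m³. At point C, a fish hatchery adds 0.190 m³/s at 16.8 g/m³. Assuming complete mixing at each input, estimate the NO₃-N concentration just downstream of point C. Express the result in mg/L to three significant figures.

After input A: C = (1.3·0.234 + 0.175·13.1) / 1.475 = 1.76 mg/L.
132 L/s = 0.132 m³/s.
After input B: C = (1.475·1.76 + 0.132·39.2) / 1.607 = 4.836 mg/L.
After input C: C = (1.607·4.836 + 0.19·16.8) / 1.797 = 6.101 mg/L.

6.10 mg/L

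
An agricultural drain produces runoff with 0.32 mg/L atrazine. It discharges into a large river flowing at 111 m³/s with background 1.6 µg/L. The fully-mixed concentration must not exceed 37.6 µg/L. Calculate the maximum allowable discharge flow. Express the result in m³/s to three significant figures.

1.6 µg/L = 0.0016 mg/L.
37.6 µg/L = 0.0376 mg/L.
Mass balance at complete mixing: C_std·(Q_w + Q_r) = Q_w·C_e + Q_r·C_b.
Rearranging, Q_w = Q_r·(C_std − C_b)/(C_e − C_std) = 111·(0.0376 − 0.0016) / (0.32 − 0.0376) = 14.15 m³/s.

14.2 m³/s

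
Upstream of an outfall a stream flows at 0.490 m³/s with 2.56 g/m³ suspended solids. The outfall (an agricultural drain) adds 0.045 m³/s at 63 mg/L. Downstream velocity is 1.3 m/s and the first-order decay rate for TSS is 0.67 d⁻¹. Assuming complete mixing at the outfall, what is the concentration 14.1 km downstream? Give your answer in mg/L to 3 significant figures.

7.03 mg/L

After complete mixing, C₀ = (0.045·63 + 0.49·2.56) / 0.535 = 7.644 mg/L.
Travel time t = 1.41e+04 m / 1.3 m/s = 1.085e+04 s = 0.1255 d.
C = 7.644·exp(−0.67·0.1255) = 7.644·0.9193 = 7.027 mg/L.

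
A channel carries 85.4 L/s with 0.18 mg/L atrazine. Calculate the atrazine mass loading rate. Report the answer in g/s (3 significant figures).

85.4 L/s = 0.0854 m³/s.
Mass flux = Q·C = 0.0854 m³/s × 0.18 g/m³ = 0.01537 g/s.

0.0154 g/s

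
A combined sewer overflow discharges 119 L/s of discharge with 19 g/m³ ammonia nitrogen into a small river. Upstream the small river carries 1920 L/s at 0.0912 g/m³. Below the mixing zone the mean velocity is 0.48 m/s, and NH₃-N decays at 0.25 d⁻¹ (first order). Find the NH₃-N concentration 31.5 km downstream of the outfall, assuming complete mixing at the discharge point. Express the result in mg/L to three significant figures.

0.988 mg/L

119 L/s = 0.119 m³/s.
1920 L/s = 1.92 m³/s.
After complete mixing, C₀ = (0.119·19 + 1.92·0.0912) / 2.039 = 1.195 mg/L.
Travel time t = 3.15e+04 m / 0.48 m/s = 6.562e+04 s = 0.7595 d.
C = 1.195·exp(−0.25·0.7595) = 1.195·0.8271 = 0.9881 mg/L.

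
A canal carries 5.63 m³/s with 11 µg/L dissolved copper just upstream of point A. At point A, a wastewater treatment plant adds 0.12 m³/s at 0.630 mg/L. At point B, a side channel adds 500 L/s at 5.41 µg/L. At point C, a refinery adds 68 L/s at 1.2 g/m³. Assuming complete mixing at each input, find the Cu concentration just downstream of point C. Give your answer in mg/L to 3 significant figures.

11 µg/L = 0.011 mg/L.
After input A: C = (5.63·0.011 + 0.12·0.63) / 5.75 = 0.02392 mg/L.
500 L/s = 0.5 m³/s.
5.41 µg/L = 0.00541 mg/L.
After input B: C = (5.75·0.02392 + 0.5·0.00541) / 6.25 = 0.02244 mg/L.
68 L/s = 0.068 m³/s.
After input C: C = (6.25·0.02244 + 0.068·1.2) / 6.318 = 0.03511 mg/L.

0.0351 mg/L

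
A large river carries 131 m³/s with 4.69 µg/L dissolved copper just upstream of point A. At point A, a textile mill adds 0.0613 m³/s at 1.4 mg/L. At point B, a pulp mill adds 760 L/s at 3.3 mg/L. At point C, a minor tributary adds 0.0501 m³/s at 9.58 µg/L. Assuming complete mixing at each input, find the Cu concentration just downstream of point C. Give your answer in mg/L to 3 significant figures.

4.69 µg/L = 0.00469 mg/L.
After input A: C = (131·0.00469 + 0.0613·1.4) / 131.1 = 0.005343 mg/L.
760 L/s = 0.76 m³/s.
After input B: C = (131.1·0.005343 + 0.76·3.3) / 131.8 = 0.02434 mg/L.
9.58 µg/L = 0.00958 mg/L.
After input C: C = (131.8·0.02434 + 0.0501·0.00958) / 131.9 = 0.02433 mg/L.

0.0243 mg/L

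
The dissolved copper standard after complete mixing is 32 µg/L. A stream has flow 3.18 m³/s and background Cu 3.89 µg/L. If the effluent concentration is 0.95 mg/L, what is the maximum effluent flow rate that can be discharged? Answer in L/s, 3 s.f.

97.4 L/s

3.89 µg/L = 0.00389 mg/L.
32 µg/L = 0.032 mg/L.
Mass balance at complete mixing: C_std·(Q_w + Q_r) = Q_w·C_e + Q_r·C_b.
Rearranging, Q_w = Q_r·(C_std − C_b)/(C_e − C_std) = 3.18·(0.032 − 0.00389) / (0.95 − 0.032) = 0.09737 m³/s.
= 97.37 L/s.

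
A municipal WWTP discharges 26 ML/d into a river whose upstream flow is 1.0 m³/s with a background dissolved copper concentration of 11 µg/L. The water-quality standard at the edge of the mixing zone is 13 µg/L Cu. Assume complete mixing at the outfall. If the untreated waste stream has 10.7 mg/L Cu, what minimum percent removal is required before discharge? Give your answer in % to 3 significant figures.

99.8 %

26 ML/d = 0.3009 m³/s.
11 µg/L = 0.011 mg/L.
13 µg/L = 0.013 mg/L.
Mass balance: 0.013·1.301 = 0.3009·Cₑ + 1·0.011.
Cₑ = (0.01691 − 0.011) / 0.3009 = 0.01965 mg/L.
Required removal = 1 − 0.01965/10.7 = 99.82 %.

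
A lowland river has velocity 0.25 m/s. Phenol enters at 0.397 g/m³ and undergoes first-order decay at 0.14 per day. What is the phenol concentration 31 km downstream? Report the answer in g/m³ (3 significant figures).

0.325 g/m³

Travel time t = 31 km / 0.25 m/s = 3.1e+04/0.25 = 1.24e+05 s = 1.435 d.
First-order decay: C = 0.397·exp(−0.14·1.435) = 0.397·0.818 = 0.3247 g/m³.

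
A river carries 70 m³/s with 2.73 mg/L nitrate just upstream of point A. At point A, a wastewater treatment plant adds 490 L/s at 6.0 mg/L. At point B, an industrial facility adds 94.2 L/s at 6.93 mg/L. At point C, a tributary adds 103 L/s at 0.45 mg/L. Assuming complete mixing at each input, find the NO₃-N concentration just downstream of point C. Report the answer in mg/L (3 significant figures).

490 L/s = 0.49 m³/s.
After input A: C = (70·2.73 + 0.49·6) / 70.49 = 2.753 mg/L.
94.2 L/s = 0.0942 m³/s.
After input B: C = (70.49·2.753 + 0.0942·6.93) / 70.58 = 2.758 mg/L.
103 L/s = 0.103 m³/s.
After input C: C = (70.58·2.758 + 0.103·0.45) / 70.69 = 2.755 mg/L.

2.75 mg/L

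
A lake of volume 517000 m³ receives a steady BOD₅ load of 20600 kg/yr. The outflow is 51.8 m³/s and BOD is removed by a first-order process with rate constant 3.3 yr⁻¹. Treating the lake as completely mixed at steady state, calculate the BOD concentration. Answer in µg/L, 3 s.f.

Outflow Q = 51.8 m³/s × 3.156e+07 s/yr = 1.635e+09 m³/yr.
Steady-state CSTR mass balance: W = Q·C + k·V·C, so C = W/(Q + kV).
Q + kV = 1.635e+09 + 3.3·517000 = 1.636e+09 m³/yr.
C = 20600/1.636e+09 = 1.259e-05 kg/m³ = 0.01259 mg/L = 12.59 µg/L.

12.6 µg/L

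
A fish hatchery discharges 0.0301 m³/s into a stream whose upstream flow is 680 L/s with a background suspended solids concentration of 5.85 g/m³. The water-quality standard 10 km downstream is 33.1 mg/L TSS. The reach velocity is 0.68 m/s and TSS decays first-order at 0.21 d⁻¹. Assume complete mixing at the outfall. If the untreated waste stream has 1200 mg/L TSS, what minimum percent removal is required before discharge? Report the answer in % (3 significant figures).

680 L/s = 0.68 m³/s.
Travel time to the compliance point: t = 1e+04/0.68 = 1.471e+04 s = 0.1702 d; decay factor exp(−0.21·0.1702) = 0.9649.
So the concentration just after mixing may be at most 33.1/0.9649 = 34.3 mg/L.
Mass balance: 34.3·0.7101 = 0.0301·Cₑ + 0.68·5.85.
Cₑ = (24.36 − 3.978) / 0.0301 = 677.1 mg/L.
Required removal = 1 − 677.1/1200 = 43.57 %.

43.6 %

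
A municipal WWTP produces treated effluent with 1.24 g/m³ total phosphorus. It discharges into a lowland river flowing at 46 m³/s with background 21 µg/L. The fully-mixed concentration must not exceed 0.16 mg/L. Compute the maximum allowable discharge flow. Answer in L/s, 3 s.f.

5920 L/s

21 µg/L = 0.021 mg/L.
Mass balance at complete mixing: C_std·(Q_w + Q_r) = Q_w·C_e + Q_r·C_b.
Rearranging, Q_w = Q_r·(C_std − C_b)/(C_e − C_std) = 46·(0.16 − 0.021) / (1.24 − 0.16) = 5.92 m³/s.
= 5920 L/s.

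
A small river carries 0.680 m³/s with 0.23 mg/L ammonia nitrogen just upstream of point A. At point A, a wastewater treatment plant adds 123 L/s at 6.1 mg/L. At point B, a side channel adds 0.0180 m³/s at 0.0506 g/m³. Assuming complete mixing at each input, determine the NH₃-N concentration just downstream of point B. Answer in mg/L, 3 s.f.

1.11 mg/L

123 L/s = 0.123 m³/s.
After input A: C = (0.68·0.23 + 0.123·6.1) / 0.803 = 1.129 mg/L.
After input B: C = (0.803·1.129 + 0.018·0.0506) / 0.821 = 1.105 mg/L.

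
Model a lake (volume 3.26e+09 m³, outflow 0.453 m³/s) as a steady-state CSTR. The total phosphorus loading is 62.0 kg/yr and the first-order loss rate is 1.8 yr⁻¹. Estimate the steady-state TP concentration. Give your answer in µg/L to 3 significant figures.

0.0105 µg/L

Outflow Q = 0.453 m³/s × 3.156e+07 s/yr = 1.43e+07 m³/yr.
Steady-state CSTR mass balance: W = Q·C + k·V·C, so C = W/(Q + kV).
Q + kV = 1.43e+07 + 1.8·3.26e+09 = 5.882e+09 m³/yr.
C = 62.0/5.882e+09 = 1.054e-08 kg/m³ = 1.054e-05 mg/L = 0.01054 µg/L.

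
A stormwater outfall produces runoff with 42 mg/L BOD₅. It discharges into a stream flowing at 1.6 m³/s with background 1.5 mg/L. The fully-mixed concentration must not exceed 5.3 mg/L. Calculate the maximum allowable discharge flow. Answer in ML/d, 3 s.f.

Mass balance at complete mixing: C_std·(Q_w + Q_r) = Q_w·C_e + Q_r·C_b.
Rearranging, Q_w = Q_r·(C_std − C_b)/(C_e − C_std) = 1.6·(5.3 − 1.5) / (42 − 5.3) = 0.1657 m³/s.
= 14.31 ML/d.

14.3 ML/d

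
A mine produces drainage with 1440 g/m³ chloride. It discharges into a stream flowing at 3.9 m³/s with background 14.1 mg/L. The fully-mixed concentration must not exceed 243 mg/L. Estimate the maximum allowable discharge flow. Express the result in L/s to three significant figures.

746 L/s

Mass balance at complete mixing: C_std·(Q_w + Q_r) = Q_w·C_e + Q_r·C_b.
Rearranging, Q_w = Q_r·(C_std − C_b)/(C_e − C_std) = 3.9·(243 − 14.1) / (1440 − 243) = 0.7458 m³/s.
= 745.8 L/s.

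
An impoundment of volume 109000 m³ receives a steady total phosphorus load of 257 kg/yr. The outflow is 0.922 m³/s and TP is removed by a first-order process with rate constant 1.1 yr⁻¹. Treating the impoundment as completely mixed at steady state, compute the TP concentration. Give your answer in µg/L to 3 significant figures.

Outflow Q = 0.922 m³/s × 3.156e+07 s/yr = 2.91e+07 m³/yr.
Steady-state CSTR mass balance: W = Q·C + k·V·C, so C = W/(Q + kV).
Q + kV = 2.91e+07 + 1.1·109000 = 2.922e+07 m³/yr.
C = 257/2.922e+07 = 8.797e-06 kg/m³ = 0.008797 mg/L = 8.797 µg/L.

8.80 µg/L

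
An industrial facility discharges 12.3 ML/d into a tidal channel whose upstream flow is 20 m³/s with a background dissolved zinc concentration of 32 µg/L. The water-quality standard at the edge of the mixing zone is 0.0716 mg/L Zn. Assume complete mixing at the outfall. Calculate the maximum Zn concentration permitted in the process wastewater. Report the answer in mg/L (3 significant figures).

5.63 mg/L

12.3 ML/d = 0.1424 m³/s.
32 µg/L = 0.032 mg/L.
Mass balance: 0.0716·20.14 = 0.1424·Cₑ + 20·0.032.
Cₑ = (1.442 − 0.64) / 0.1424 = 5.635 mg/L.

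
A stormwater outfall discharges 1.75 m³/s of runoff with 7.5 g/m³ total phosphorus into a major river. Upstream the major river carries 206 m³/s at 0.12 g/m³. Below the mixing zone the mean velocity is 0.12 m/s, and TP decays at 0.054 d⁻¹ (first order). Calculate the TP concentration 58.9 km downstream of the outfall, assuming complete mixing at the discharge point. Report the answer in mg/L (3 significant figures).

0.134 mg/L

After complete mixing, C₀ = (1.75·7.5 + 206·0.12) / 207.8 = 0.1822 mg/L.
Travel time t = 5.89e+04 m / 0.12 m/s = 4.908e+05 s = 5.681 d.
C = 0.1822·exp(−0.054·5.681) = 0.1822·0.7358 = 0.134 mg/L.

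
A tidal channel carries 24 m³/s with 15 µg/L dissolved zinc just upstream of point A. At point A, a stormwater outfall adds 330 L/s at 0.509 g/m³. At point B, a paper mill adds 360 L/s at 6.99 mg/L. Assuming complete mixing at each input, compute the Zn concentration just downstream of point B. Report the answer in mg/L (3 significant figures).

0.123 mg/L

15 µg/L = 0.015 mg/L.
330 L/s = 0.33 m³/s.
After input A: C = (24·0.015 + 0.33·0.509) / 24.33 = 0.0217 mg/L.
360 L/s = 0.36 m³/s.
After input B: C = (24.33·0.0217 + 0.36·6.99) / 24.69 = 0.1233 mg/L.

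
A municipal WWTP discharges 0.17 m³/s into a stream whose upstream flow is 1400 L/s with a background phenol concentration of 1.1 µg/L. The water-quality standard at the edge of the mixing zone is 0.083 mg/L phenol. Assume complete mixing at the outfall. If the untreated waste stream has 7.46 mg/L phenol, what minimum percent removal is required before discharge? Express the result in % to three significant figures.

89.8 %

1400 L/s = 1.4 m³/s.
1.1 µg/L = 0.0011 mg/L.
Mass balance: 0.083·1.57 = 0.17·Cₑ + 1.4·0.0011.
Cₑ = (0.1303 − 0.00154) / 0.17 = 0.7575 mg/L.
Required removal = 1 − 0.7575/7.46 = 89.85 %.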